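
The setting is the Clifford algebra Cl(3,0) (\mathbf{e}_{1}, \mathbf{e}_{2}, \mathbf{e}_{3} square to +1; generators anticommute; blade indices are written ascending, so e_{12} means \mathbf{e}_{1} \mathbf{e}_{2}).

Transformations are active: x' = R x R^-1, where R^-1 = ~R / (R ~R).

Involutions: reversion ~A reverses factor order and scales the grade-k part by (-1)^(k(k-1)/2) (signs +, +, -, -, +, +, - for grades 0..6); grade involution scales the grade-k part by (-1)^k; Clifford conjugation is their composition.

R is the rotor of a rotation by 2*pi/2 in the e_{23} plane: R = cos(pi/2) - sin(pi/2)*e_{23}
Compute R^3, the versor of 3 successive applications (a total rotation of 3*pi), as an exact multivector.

The rotor phase is half the rotation angle and phases add under composition, so 3 steps in the e_{23} plane accumulate phase 3*(pi/2) = \frac{3 \pi}{2}: R^3 = cos(\frac{3 \pi}{2}) - sin(\frac{3 \pi}{2})*e_{23}.
cos(\frac{3 \pi}{2}) = 0 and sin(\frac{3 \pi}{2}) = -1, so R^3 = e_{23}. The net rotation is 1*pi (after discarding 1 full turn, each of which contributes a factor -1 to the rotor); the rotor keeps the half-angle phase exactly.
Answer: e_{23}


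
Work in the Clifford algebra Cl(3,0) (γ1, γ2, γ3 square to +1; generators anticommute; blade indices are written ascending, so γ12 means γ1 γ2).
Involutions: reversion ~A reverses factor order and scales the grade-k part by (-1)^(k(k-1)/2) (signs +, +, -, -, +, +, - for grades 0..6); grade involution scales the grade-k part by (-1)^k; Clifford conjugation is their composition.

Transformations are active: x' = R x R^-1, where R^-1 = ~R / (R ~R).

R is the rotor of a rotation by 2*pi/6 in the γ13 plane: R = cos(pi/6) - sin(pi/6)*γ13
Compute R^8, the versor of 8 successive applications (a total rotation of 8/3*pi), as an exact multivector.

The rotor phase is half the rotation angle and phases add under composition, so 8 steps in the γ13 plane accumulate phase 8*(pi/6) = 4*pi/3: R^8 = cos(4*pi/3) - sin(4*pi/3)*γ13.
cos(4*pi/3) = -1/2 and sin(4*pi/3) = -sqrt(3)/2, so R^8 = -1/2 + sqrt(3)/2*γ13. The net rotation is 2/3*pi (after discarding 1 full turn, each of which contributes a factor -1 to the rotor); the rotor keeps the half-angle phase exactly.
Answer: -1/2 + sqrt(3)/2*γ13


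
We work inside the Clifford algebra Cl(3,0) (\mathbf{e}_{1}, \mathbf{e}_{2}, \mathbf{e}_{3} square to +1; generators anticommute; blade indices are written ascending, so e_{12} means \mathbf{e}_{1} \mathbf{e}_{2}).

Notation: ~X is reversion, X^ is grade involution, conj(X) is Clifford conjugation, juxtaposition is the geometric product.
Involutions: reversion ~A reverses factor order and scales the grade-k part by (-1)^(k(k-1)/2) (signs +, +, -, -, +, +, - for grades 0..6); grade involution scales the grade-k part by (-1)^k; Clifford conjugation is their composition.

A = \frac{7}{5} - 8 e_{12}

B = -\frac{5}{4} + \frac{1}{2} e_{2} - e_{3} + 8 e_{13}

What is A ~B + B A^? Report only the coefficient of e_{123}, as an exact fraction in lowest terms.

first term: -\frac{7}{4} - 4 e_{1} + \frac{7}{10} e_{2} - \frac{7}{5} e_{3} + 10 e_{12} - \frac{56}{5} e_{13} - 64 e_{23} + 8 e_{123}
second term: -\frac{7}{4} + 4 e_{1} + \frac{7}{10} e_{2} - \frac{7}{5} e_{3} + 10 e_{12} + \frac{56}{5} e_{13} - 64 e_{23} + 8 e_{123}
Answer: 16


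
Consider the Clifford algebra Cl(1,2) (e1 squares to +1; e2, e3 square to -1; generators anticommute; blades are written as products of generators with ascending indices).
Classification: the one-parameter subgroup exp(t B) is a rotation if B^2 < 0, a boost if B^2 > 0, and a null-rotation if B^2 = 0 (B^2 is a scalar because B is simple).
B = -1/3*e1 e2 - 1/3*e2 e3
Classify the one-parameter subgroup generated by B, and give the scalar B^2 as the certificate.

B^2 term by term: the squares give (-1/3)^2*(e1 e2)^2 + (-1/3)^2*(e2 e3)^2 = 1/9*(+1) + 1/9*(-1) = 0 (each basis 2-blade squares to minus the product of its generators' squares); cross terms between blades sharing an index anticommute and cancel. So B^2 = 0.
Answer: null-rotation, certificate B^2 = 0. The class reads off the invariant scalar 0 directly.


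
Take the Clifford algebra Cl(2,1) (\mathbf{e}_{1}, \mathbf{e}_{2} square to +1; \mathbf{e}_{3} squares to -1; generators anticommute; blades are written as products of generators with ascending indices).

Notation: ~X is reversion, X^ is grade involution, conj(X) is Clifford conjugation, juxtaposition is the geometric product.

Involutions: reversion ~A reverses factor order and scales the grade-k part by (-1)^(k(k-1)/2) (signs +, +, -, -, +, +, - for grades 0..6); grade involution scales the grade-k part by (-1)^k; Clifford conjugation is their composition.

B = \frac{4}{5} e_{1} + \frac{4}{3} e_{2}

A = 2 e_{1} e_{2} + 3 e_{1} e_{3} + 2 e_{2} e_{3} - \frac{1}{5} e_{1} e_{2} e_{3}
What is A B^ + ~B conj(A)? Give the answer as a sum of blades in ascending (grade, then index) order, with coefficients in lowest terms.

first term: -\frac{8}{3} e_{1} + \frac{8}{5} e_{2} + \frac{76}{15} e_{3} - \frac{4}{15} e_{1} e_{3} + \frac{4}{25} e_{2} e_{3} + \frac{12}{5} e_{1} e_{2} e_{3}
second term: \frac{8}{3} e_{1} - \frac{8}{5} e_{2} - \frac{76}{15} e_{3} + \frac{4}{15} e_{1} e_{3} - \frac{4}{25} e_{2} e_{3} + \frac{12}{5} e_{1} e_{2} e_{3}
Answer: \frac{24}{5} e_{1} e_{2} e_{3}


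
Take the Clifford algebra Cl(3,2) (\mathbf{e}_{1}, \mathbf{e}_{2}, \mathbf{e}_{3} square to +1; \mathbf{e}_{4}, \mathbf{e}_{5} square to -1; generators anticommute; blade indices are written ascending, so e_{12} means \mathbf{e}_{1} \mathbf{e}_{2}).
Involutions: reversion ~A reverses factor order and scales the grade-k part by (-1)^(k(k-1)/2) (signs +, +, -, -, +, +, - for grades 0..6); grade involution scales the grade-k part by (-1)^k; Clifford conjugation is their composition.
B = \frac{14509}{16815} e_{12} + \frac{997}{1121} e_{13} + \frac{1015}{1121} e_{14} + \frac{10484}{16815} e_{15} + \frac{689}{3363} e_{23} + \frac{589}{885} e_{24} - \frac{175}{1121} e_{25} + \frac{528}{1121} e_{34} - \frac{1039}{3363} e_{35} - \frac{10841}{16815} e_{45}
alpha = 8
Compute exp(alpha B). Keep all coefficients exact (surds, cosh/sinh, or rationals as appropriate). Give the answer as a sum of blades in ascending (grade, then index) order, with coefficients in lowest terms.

B^2 term by term: the squares give (\frac{14509}{16815})^2*(e_{12})^2 + (\frac{997}{1121})^2*(e_{13})^2 + (\frac{1015}{1121})^2*(e_{14})^2 + (\frac{10484}{16815})^2*(e_{15})^2 + (\frac{689}{3363})^2*(e_{23})^2 + (\frac{589}{885})^2*(e_{24})^2 + (-\frac{175}{1121})^2*(e_{25})^2 + (\frac{528}{1121})^2*(e_{34})^2 + (-\frac{1039}{3363})^2*(e_{35})^2 + (-\frac{10841}{16815})^2*(e_{45})^2 = \frac{210511081}{282744225}*(-1) + \frac{994009}{1256641}*(-1) + \frac{1030225}{1256641}*(+1) + \frac{109914256}{282744225}*(+1) + \frac{474721}{11309769}*(-1) + \frac{346921}{783225}*(+1) + \frac{30625}{1256641}*(+1) + \frac{278784}{1256641}*(+1) + \frac{1079521}{11309769}*(+1) + \frac{117527281}{282744225}*(-1) = 0 (each basis 2-blade squares to minus the product of its generators' squares); cross terms between blades sharing an index anticommute and cancel; the commuting (index-disjoint) pairs give grade-4 terms 2*c*c'*(blade product), which cancel blade by blade — e_{1234}: \frac{5107168}{6283205} - \frac{61814}{52215} + \frac{1398670}{3769923} = 0; e_{1235}: -\frac{30149702}{56548845} + \frac{348950}{1256641} + \frac{14446952}{56548845} = 0; e_{1245}: -\frac{314584138}{282744225} + \frac{355250}{1256641} + \frac{650008}{783225} = 0; e_{1345}: -\frac{21616954}{18849615} + \frac{2109170}{3769923} + \frac{3690368}{6283205} = 0; e_{2345}: -\frac{14938898}{56548845} + \frac{64418}{156645} - \frac{184800}{1256641} = 0 — confirming B is simple. So B^2 = 0.
B^2 = 0, and the exponential is exactly linear here: exp(alpha B) = 1 + alpha B (parabolic case).
Answer: 1 + \frac{116072}{16815} e_{12} + \frac{7976}{1121} e_{13} + \frac{8120}{1121} e_{14} + \frac{83872}{16815} e_{15} + \frac{5512}{3363} e_{23} + \frac{4712}{885} e_{24} - \frac{1400}{1121} e_{25} + \frac{4224}{1121} e_{34} - \frac{8312}{3363} e_{35} - \frac{86728}{16815} e_{45}


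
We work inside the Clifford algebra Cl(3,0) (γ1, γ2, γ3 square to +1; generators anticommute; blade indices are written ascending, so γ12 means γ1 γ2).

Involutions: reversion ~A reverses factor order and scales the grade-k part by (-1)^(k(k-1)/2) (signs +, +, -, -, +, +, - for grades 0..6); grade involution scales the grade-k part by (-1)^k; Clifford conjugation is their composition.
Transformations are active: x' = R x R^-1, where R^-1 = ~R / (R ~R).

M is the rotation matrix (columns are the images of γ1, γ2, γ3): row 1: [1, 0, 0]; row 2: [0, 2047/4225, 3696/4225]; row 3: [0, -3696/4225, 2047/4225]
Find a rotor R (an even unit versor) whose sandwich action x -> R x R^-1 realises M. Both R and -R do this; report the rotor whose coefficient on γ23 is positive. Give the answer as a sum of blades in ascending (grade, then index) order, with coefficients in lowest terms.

Method: write R = a + b12*γ12 + b13*γ13 + b23*γ23 with a^2 + b12^2 + b13^2 + b23^2 = 1 (so R^-1 = ~R). Expanding the columns R e_j ~R gives tr M = 4a^2 - 1 and, from the antisymmetric part, M21 - M12 = -4a*b12, M13 - M31 = 4a*b13, M32 - M23 = -4a*b23.
Here tr M = 8319/4225, so a^2 = (1 + tr M)/4 = 3136/4225 and a = ±56/65. Taking a = 56/65: M21 - M12 = 0, M13 - M31 = 0, M32 - M23 = -7392/4225, giving b12 = 0, b13 = 0, b23 = 33/65, i.e. R = 56/65 + 33/65*γ23.
Its γ23 coefficient is already positive.
Answer: 56/65 + 33/65*γ23. Note: both R and -R realise this M (trace 8319/4225); the covering map identifies them, and the γ23-coefficient sign is the tie-breaker.


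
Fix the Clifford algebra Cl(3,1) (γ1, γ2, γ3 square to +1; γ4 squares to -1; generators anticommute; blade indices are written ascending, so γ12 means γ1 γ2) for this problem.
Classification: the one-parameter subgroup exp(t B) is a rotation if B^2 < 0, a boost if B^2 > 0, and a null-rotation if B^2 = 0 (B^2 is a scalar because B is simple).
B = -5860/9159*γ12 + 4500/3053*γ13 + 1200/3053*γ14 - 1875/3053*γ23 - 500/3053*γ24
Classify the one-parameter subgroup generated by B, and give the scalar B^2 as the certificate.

B^2 term by term: the squares give (-5860/9159)^2*(γ12)^2 + (4500/3053)^2*(γ13)^2 + (1200/3053)^2*(γ14)^2 + (-1875/3053)^2*(γ23)^2 + (-500/3053)^2*(γ24)^2 = 34339600/83887281*(-1) + 20250000/9320809*(-1) + 1440000/9320809*(+1) + 3515625/9320809*(-1) + 250000/9320809*(+1) = -25/9 (each basis 2-blade squares to minus the product of its generators' squares); cross terms between blades sharing an index anticommute and cancel; the commuting (index-disjoint) pairs give grade-4 terms 2*c*c'*(blade product), which cancel blade by blade — γ1234: 4500000/9320809 - 4500000/9320809 = 0 — confirming B is simple. So B^2 = -25/9.
Answer: rotation, certificate B^2 = -25/9. Note: conjugating B changes its blade decomposition but never the scalar B^2 = -25/9, whose sign settles the classification.


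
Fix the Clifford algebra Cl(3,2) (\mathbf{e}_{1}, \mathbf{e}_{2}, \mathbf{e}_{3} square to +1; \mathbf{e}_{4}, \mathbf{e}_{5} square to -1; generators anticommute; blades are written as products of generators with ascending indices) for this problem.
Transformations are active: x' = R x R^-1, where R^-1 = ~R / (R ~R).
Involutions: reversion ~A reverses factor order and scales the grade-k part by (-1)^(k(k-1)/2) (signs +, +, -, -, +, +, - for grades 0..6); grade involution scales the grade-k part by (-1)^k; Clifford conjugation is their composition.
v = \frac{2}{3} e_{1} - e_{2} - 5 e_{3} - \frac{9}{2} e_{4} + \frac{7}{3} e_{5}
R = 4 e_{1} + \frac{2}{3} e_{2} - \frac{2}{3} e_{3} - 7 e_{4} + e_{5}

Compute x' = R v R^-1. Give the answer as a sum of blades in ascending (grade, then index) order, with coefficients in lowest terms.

~R = 4 e_{1} + \frac{2}{3} e_{2} - \frac{2}{3} e_{3} - 7 e_{4} + e_{5}, and R ~R = -\frac{298}{9}, so R^-1 = ~R / (-\frac{298}{9}).
R v = -\frac{57}{2} - \frac{40}{9} e_{1} e_{2} - \frac{176}{9} e_{1} e_{3} - \frac{40}{3} e_{1} e_{4} + \frac{26}{3} e_{1} e_{5} - 4 e_{2} e_{3} - 10 e_{2} e_{4} + \frac{23}{9} e_{2} e_{5} - 32 e_{3} e_{4} + \frac{31}{9} e_{3} e_{5} - \frac{71}{6} e_{4} e_{5}
Answer: \frac{2780}{447} e_{1} + \frac{320}{149} e_{2} + \frac{574}{149} e_{3} - \frac{1125}{149} e_{4} - \frac{547}{894} e_{5}


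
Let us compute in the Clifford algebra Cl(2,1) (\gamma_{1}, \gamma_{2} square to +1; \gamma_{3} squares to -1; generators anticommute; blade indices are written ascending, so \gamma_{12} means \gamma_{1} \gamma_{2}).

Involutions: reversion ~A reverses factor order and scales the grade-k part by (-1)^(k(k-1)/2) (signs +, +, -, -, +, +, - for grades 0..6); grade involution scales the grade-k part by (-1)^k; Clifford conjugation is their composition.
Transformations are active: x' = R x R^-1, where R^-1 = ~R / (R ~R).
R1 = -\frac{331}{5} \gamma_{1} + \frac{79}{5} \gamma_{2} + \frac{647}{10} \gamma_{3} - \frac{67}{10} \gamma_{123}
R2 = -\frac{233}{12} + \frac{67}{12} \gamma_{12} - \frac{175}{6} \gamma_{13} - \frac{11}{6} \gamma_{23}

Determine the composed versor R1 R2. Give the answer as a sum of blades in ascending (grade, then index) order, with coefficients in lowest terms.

Distribute over the terms of R1 (each basis-blade product reordered to ascending indices, repeated generators contracted through their squares):
(-\frac{331}{5} \gamma_{1}) R2 = \frac{77123}{60} \gamma_{1} - \frac{22177}{60} \gamma_{2} + \frac{11585}{6} \gamma_{3} + \frac{3641}{30} \gamma_{123}
(\frac{79}{5} \gamma_{2}) R2 = -\frac{5293}{60} \gamma_{1} - \frac{18407}{60} \gamma_{2} - \frac{869}{30} \gamma_{3} + \frac{2765}{6} \gamma_{123}
(\frac{647}{10} \gamma_{3}) R2 = -\frac{22645}{12} \gamma_{1} - \frac{7117}{60} \gamma_{2} - \frac{150751}{120} \gamma_{3} + \frac{43349}{120} \gamma_{123}
(-\frac{67}{10} \gamma_{123}) R2 = \frac{737}{60} \gamma_{1} - \frac{2345}{12} \gamma_{2} + \frac{4489}{120} \gamma_{3} + \frac{15611}{120} \gamma_{123}
Summing the partial products and collecting blades:
Answer: -\frac{20329}{30} \gamma_{1} - \frac{29713}{30} \gamma_{2} + \frac{40981}{60} \gamma_{3} + \frac{16103}{15} \gamma_{123}


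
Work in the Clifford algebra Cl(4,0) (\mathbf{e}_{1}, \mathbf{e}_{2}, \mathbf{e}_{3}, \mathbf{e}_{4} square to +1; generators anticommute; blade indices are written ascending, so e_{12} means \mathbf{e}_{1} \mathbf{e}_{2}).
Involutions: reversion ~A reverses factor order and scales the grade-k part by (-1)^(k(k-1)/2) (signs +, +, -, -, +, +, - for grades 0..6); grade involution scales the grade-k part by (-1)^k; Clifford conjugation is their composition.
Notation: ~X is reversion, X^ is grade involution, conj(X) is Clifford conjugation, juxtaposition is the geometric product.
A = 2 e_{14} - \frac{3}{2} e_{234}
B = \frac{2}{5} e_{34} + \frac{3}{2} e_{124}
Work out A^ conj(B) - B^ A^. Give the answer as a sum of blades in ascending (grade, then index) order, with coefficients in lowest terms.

first term: \frac{18}{5} e_{2} - \frac{29}{20} e_{13}
second term: -\frac{18}{5} e_{2} - \frac{29}{20} e_{13}
Answer: \frac{36}{5} e_{2}


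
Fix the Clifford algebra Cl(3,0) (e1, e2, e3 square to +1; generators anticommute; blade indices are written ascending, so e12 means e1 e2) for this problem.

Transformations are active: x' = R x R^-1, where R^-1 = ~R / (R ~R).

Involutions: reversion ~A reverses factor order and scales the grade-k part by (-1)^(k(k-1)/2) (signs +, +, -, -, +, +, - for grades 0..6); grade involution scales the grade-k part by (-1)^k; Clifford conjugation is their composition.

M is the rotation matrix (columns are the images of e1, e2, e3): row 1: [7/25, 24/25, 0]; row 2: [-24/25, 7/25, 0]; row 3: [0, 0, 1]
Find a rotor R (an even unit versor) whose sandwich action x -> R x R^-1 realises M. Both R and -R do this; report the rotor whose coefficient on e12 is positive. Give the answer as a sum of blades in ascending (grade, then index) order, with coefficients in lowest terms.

Method: write R = a + b12*e12 + b13*e13 + b23*e23 with a^2 + b12^2 + b13^2 + b23^2 = 1 (so R^-1 = ~R). Expanding the columns R e_j ~R gives tr M = 4a^2 - 1 and, from the antisymmetric part, M21 - M12 = -4a*b12, M13 - M31 = 4a*b13, M32 - M23 = -4a*b23.
Here tr M = 39/25, so a^2 = (1 + tr M)/4 = 16/25 and a = ±4/5. Taking a = 4/5: M21 - M12 = -48/25, M13 - M31 = 0, M32 - M23 = 0, giving b12 = 3/5, b13 = 0, b23 = 0, i.e. R = 4/5 + 3/5*e12.
Its e12 coefficient is already positive.
Answer: 4/5 + 3/5*e12. Key observation: the double cover Spin(3) -> SO(3) sends R and -R to the same matrix (trace 39/25 here), so the stated sign of the e12 coefficient is what selects one sheet.


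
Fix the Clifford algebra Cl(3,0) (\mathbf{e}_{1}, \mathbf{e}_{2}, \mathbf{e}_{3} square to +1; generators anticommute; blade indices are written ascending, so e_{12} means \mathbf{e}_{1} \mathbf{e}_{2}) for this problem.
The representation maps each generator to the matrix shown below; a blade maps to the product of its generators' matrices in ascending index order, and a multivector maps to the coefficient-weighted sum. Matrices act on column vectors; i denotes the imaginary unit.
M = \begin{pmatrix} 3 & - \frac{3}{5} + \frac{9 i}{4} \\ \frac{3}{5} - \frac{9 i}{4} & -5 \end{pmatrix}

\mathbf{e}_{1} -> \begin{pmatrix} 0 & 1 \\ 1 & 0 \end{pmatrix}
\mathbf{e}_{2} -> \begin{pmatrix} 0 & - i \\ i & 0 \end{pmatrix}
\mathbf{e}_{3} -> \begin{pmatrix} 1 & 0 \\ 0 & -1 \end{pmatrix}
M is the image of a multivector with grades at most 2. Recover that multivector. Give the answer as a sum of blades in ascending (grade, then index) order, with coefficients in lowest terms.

Method: 1, rho(e_{1}), rho(e_{2}), rho(e_{3}) form a trace-orthogonal basis of the 2x2 complex matrices (tr(X Y) = 2 if X = Y, else 0), so M = m0*1 + m1*rho(e_{1}) + m2*rho(e_{2}) + m3*rho(e_{3}) with m0 = tr(M)/2 = -1, m1 = tr(M rho(e_{1}))/2 = 0, m2 = tr(M rho(e_{2}))/2 = - \frac{9}{4} - \frac{3 i}{5}, m3 = tr(M rho(e_{3}))/2 = 4.
Multiplying table entries, the bivector images are rho(e_{12}) = i*rho(e_{3}), rho(e_{13}) = -i*rho(e_{2}), rho(e_{23}) = i*rho(e_{1}); with real blade coefficients the real parts of m0..m3 are the coefficients of 1, e_{1}, e_{2}, e_{3} and the imaginary parts give the bivectors (e_{23}: Im m1, e_{13}: -Im m2, e_{12}: Im m3).
Answer: -1 - \frac{9}{4} e_{2} + 4 e_{3} + \frac{3}{5} e_{13}


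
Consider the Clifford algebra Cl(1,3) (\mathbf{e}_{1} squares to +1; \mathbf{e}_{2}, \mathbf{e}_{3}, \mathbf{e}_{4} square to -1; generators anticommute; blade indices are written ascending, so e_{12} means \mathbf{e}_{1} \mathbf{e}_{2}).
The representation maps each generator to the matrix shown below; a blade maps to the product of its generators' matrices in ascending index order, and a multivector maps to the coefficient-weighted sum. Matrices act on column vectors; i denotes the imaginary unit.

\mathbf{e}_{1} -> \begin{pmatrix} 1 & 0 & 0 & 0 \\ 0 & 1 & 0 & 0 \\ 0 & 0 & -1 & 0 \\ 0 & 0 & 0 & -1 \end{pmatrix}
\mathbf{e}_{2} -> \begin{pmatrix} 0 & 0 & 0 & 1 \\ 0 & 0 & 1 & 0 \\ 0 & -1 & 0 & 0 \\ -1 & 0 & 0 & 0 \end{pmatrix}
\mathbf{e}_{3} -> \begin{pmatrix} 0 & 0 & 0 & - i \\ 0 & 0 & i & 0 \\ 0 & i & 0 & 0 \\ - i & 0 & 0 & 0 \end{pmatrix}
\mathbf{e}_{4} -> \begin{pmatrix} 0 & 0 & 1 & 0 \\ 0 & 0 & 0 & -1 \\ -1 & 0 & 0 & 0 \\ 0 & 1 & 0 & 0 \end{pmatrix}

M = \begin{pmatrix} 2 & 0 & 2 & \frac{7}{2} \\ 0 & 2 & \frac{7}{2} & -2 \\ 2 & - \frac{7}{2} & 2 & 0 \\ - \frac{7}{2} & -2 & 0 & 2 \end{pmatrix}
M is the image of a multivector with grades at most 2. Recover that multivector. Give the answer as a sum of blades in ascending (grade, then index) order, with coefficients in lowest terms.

Method: the blade images are trace-orthogonal — tr(rho(e_A) rho(e_B)^-1) = 4 if A = B and 0 otherwise — and rho(e_A)^-1 = (e_A)^2 * rho(e_A) with (e_A)^2 = +1 or -1, so the coefficient of e_A in the preimage is (e_A)^2 * tr(M rho(e_A))/4.
Nonzero projections over blades of grade <= 2: 1: (1)^2 = +1, tr(M 1) = 8, coefficient 2; e_{2}: (e_{2})^2 = -1, tr(M rho(e_{2})) = -14, coefficient \frac{7}{2}; e_{14}: (e_{14})^2 = +1, tr(M rho(e_{14})) = 8, coefficient 2. Every other blade of grade <= 2 projects to 0.
Answer: 2 + \frac{7}{2} e_{2} + 2 e_{14}


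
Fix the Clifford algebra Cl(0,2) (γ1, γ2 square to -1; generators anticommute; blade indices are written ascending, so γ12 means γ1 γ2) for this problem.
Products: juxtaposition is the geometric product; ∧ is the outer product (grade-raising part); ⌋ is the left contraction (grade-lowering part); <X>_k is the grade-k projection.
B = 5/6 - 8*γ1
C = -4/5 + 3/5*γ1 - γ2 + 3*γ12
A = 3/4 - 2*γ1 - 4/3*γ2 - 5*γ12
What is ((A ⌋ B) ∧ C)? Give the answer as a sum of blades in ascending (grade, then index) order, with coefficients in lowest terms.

step 1: -123/8 - 6*γ1
step 2: 123/10 - 177/40*γ1 + 123/8*γ2 - 321/8*γ12
Answer: 123/10 - 177/40*γ1 + 123/8*γ2 - 321/8*γ12


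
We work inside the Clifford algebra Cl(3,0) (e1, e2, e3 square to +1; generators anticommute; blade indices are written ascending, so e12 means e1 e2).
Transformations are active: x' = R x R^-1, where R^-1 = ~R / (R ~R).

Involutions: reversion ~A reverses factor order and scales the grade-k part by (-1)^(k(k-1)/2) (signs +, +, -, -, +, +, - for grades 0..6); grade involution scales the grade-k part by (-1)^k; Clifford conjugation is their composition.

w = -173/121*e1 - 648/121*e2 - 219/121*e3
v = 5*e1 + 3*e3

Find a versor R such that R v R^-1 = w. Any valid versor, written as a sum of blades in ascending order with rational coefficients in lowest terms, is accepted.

Equal squares first: v^2 = w^2 = 34. Then v + w = 432/121*e1 - 648/121*e2 + 144/121*e3 is a versor taking v to w, provided it is invertible.
Answer: 432/121*e1 - 648/121*e2 + 144/121*e3


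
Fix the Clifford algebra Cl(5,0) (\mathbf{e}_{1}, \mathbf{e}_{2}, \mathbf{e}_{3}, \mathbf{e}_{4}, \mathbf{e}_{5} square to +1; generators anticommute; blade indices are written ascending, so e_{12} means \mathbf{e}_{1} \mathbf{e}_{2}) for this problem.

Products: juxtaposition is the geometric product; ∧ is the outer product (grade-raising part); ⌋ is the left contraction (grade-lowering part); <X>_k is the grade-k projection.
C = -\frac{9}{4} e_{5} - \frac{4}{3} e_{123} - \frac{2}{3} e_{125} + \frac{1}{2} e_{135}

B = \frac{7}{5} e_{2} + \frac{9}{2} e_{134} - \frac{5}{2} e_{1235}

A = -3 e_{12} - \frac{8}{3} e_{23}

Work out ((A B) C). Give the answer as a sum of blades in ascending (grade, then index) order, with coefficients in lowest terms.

step 1: -\frac{21}{5} e_{1} + \frac{56}{15} e_{3} - \frac{20}{3} e_{15} - \frac{15}{2} e_{35} - 12 e_{124} + \frac{27}{2} e_{234}
step 2: \frac{75}{4} e_{1} + \frac{40}{9} e_{2} + \frac{325}{24} e_{3} - \frac{224}{45} e_{12} - 18 e_{14} + \frac{91}{12} e_{15} + \frac{28}{5} e_{23} + \frac{14}{5} e_{25} + 16 e_{34} - \frac{21}{2} e_{35} - 8 e_{45} + 5 e_{123} - 10 e_{125} - \frac{80}{9} e_{235} - \frac{112}{45} e_{1235} + \frac{135}{4} e_{1245} + 9 e_{1345} - \frac{195}{8} e_{2345}
Answer: \frac{75}{4} e_{1} + \frac{40}{9} e_{2} + \frac{325}{24} e_{3} - \frac{224}{45} e_{12} - 18 e_{14} + \frac{91}{12} e_{15} + \frac{28}{5} e_{23} + \frac{14}{5} e_{25} + 16 e_{34} - \frac{21}{2} e_{35} - 8 e_{45} + 5 e_{123} - 10 e_{125} - \frac{80}{9} e_{235} - \frac{112}{45} e_{1235} + \frac{135}{4} e_{1245} + 9 e_{1345} - \frac{195}{8} e_{2345}


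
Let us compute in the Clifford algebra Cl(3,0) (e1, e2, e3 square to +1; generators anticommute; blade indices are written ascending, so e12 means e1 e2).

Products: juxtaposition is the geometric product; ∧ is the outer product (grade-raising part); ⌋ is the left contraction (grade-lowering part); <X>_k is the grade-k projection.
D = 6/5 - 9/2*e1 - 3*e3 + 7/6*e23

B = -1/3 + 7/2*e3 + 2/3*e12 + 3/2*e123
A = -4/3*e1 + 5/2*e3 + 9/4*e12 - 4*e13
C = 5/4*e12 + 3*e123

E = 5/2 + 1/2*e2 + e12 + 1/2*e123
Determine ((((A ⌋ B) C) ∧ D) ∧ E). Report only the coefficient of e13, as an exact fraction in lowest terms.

step 1: 29/4 - 62/9*e2 - 27/8*e3 + 15/4*e12 - 2*e23
step 2: -75/16 + 263/18*e1 - 45/4*e3 - 17/16*e12 + 139/6*e13 + 561/32*e123
step 3: -45/8 + 18541/480*e1 + 9/16*e3 - 51/40*e12 - 7999/120*e13 - 175/32*e23 + 44573/1080*e123
step 4: -225/16 + 18541/192*e1 - 45/16*e2 + 45/32*e3 + 10081/960*e12 - 7999/48*e13 - 893/64*e23 + 72499/540*e123
Answer: -7999/48


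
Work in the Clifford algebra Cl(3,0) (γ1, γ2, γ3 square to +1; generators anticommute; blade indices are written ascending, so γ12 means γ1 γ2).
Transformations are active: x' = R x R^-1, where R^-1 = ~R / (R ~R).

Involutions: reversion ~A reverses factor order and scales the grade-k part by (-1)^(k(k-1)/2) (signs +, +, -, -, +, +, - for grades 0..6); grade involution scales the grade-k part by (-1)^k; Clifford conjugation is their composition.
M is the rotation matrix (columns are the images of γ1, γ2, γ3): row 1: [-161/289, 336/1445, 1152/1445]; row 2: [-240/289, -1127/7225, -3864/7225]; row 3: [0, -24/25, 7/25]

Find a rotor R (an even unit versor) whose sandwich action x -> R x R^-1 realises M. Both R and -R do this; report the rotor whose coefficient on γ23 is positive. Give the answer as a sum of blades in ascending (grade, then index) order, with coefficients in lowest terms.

Method: write R = a + b12*γ12 + b13*γ13 + b23*γ23 with a^2 + b12^2 + b13^2 + b23^2 = 1 (so R^-1 = ~R). Expanding the columns R e_j ~R gives tr M = 4a^2 - 1 and, from the antisymmetric part, M21 - M12 = -4a*b12, M13 - M31 = 4a*b13, M32 - M23 = -4a*b23.
Here tr M = -3129/7225, so a^2 = (1 + tr M)/4 = 1024/7225 and a = ±32/85. Taking a = 32/85: M21 - M12 = -1536/1445, M13 - M31 = 1152/1445, M32 - M23 = -3072/7225, giving b12 = 12/17, b13 = 9/17, b23 = 24/85, i.e. R = 32/85 + 12/17*γ12 + 9/17*γ13 + 24/85*γ23.
Its γ23 coefficient is already positive.
Answer: 32/85 + 12/17*γ12 + 9/17*γ13 + 24/85*γ23. Key observation: the double cover Spin(3) -> SO(3) sends R and -R to the same matrix (trace -3129/7225 here), so the stated sign of the γ23 coefficient is what selects one sheet.


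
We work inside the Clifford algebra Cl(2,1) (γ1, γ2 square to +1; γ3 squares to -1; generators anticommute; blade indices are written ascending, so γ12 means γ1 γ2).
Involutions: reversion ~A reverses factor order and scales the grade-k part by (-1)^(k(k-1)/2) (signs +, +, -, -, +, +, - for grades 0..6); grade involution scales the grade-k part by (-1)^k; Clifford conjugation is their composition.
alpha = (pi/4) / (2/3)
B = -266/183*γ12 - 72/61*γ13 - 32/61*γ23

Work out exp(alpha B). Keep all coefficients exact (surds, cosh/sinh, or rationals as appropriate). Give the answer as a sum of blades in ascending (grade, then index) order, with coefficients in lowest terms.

B^2 term by term: the squares give (-266/183)^2*(γ12)^2 + (-72/61)^2*(γ13)^2 + (-32/61)^2*(γ23)^2 = 70756/33489*(-1) + 5184/3721*(+1) + 1024/3721*(+1) = -4/9 (each basis 2-blade squares to minus the product of its generators' squares); cross terms between blades sharing an index anticommute and cancel. So B^2 = -4/9.
B^2 = -4/9 — the series telescopes trigonometrically here: l = 2/3, alpha*l = pi/4, so exp(alpha B) = cos(pi/4) + (sin(pi/4)/(2/3))*B = sqrt(2)/2 + (3*sqrt(2)/4)*B.
Answer: sqrt(2)/2 - 133*sqrt(2)/122*γ12 - 54*sqrt(2)/61*γ13 - 24*sqrt(2)/61*γ23


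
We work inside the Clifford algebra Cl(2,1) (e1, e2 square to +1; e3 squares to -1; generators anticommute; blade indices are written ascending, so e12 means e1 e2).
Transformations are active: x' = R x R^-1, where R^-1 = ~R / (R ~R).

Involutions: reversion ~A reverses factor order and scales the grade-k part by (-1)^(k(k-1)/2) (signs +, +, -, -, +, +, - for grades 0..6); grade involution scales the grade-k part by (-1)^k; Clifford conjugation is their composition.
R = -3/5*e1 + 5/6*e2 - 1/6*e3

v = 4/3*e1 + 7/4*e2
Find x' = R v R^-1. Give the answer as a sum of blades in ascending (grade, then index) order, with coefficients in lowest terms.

~R = -3/5*e1 + 5/6*e2 - 1/6*e3, and R ~R = 77/75, so R^-1 = ~R / (77/75).
R v = 79/120 - 389/180*e12 + 2/9*e13 + 7/24*e23
Answer: -1943/924*e1 - 1259/1848*e2 - 395/1848*e3


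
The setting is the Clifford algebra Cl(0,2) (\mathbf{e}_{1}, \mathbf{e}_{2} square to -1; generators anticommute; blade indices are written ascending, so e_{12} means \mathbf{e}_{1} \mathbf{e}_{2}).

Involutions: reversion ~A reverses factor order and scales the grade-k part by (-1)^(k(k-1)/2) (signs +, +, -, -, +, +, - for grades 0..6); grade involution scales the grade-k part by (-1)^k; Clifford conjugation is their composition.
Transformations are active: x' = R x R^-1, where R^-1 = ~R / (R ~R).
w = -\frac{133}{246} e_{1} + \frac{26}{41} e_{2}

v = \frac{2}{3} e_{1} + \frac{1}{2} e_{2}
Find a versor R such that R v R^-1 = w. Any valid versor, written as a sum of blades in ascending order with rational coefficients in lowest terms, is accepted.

Why this works: both vectors square to -\frac{25}{36}, so q(v) = q(w) and R = v + w = \frac{31}{246} e_{1} + \frac{93}{82} e_{2} carries v to w — its own direction survives, the complement (v - w)/2 flips.
Answer: \frac{31}{246} e_{1} + \frac{93}{82} e_{2}


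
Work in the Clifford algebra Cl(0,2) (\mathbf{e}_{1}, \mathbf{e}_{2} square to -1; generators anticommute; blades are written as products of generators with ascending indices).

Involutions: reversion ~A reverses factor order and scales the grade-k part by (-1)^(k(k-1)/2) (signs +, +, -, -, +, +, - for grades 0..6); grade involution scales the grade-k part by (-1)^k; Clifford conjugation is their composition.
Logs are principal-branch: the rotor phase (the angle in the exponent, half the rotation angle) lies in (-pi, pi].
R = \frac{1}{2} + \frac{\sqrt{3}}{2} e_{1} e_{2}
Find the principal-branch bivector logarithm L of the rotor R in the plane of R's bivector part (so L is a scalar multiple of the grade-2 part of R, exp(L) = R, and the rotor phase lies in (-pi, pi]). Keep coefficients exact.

The scalar part of R is \frac{1}{2}, which pins the rotor phase on the principal branch; dividing the bivector part by the sine of that phase recovers the unit plane, and L is the phase times that plane.
Concretely: cos(phase) = \frac{1}{2} gives phase = ±\frac{\pi}{3}, and since phase/sin(phase) is even the sign is immaterial: L = (phase/sin(phase)) * <R>_2 = (\frac{2 \sqrt{3} \pi}{9}) * <R>_2.
Answer: \frac{\pi}{3} e_{1} e_{2}


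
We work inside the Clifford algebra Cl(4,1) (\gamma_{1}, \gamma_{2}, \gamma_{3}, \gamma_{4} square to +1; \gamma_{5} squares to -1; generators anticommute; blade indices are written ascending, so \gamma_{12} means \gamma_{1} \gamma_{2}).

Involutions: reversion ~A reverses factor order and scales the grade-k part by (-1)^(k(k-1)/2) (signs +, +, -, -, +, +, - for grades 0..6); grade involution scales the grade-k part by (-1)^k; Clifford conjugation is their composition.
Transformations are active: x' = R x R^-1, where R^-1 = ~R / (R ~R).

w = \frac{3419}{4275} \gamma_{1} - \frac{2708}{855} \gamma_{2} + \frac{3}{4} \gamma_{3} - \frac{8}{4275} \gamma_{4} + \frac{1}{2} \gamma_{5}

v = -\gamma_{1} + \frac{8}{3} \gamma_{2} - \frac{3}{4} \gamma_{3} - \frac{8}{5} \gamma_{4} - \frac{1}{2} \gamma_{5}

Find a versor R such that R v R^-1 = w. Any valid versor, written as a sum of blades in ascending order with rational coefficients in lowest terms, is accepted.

Take R = v + w = -\frac{856}{4275} \gamma_{1} - \frac{428}{855} \gamma_{2} - \frac{6848}{4275} \gamma_{4}. Because q(v) = q(w) = \frac{39541}{3600}, conjugation by R sends v exactly to w.
Answer: -\frac{856}{4275} \gamma_{1} - \frac{428}{855} \gamma_{2} - \frac{6848}{4275} \gamma_{4}


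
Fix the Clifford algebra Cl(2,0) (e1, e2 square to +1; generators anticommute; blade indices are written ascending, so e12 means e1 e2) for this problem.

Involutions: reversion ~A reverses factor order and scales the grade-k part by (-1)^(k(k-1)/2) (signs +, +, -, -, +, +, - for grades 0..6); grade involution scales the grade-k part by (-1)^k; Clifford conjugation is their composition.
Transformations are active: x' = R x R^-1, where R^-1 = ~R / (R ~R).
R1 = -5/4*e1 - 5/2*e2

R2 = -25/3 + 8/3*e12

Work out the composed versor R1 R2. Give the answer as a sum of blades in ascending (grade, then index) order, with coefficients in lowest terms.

Distribute over the terms of R1 (each basis-blade product reordered to ascending indices, repeated generators contracted through their squares):
(-5/4*e1) R2 = 125/12*e1 - 10/3*e2
(-5/2*e2) R2 = 20/3*e1 + 125/6*e2
Summing the partial products and collecting blades:
Answer: 205/12*e1 + 35/2*e2


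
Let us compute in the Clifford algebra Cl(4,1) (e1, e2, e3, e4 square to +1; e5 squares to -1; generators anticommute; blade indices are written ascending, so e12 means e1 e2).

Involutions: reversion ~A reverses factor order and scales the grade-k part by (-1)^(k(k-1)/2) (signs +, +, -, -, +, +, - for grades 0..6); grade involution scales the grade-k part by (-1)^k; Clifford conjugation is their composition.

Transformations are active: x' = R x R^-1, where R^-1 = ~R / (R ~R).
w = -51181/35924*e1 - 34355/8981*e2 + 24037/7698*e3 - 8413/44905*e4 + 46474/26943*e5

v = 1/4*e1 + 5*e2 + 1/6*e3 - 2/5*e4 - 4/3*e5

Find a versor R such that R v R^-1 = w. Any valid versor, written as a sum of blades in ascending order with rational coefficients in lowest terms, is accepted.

Since q(v) = q(w) = 9389/400, the sum R = v + w = -10550/8981*e1 + 10550/8981*e2 + 4220/1283*e3 - 5275/8981*e4 + 10550/26943*e5 does the job whenever invertible.
Answer: -10550/8981*e1 + 10550/8981*e2 + 4220/1283*e3 - 5275/8981*e4 + 10550/26943*e5


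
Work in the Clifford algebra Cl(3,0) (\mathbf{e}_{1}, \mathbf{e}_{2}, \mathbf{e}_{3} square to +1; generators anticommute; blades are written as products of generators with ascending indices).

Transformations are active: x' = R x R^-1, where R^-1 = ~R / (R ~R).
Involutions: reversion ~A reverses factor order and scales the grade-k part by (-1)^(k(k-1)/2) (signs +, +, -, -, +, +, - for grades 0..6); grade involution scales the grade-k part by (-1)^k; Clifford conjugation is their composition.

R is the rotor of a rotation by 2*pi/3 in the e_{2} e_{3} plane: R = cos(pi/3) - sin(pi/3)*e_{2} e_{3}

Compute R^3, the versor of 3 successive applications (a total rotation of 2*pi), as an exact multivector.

Because a rotor carries half the rotation angle, composing 3 copies of this e_{2} e_{3}-plane rotor multiplies the phase: 3*(pi/3) = \pi, hence R^3 = cos(\pi) - sin(\pi)*e_{2} e_{3}.
cos(\pi) = -1 and sin(\pi) = 0, so R^3 = -1. The total rotation 2*pi is 1 full turn, so every vector returns to itself, yet the rotor is -1, on the OTHER sheet of the double cover (an odd number of 2*pi turns).
Answer: -1


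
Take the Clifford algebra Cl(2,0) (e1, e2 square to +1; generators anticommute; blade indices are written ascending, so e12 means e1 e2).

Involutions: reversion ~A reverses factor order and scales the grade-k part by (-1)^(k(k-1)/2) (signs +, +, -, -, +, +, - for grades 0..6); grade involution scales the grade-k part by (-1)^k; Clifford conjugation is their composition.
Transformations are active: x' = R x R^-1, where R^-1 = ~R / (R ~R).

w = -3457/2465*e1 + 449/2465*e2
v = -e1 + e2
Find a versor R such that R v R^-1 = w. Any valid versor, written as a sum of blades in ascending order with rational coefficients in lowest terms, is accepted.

A norm check does it: q(v) = q(w) = 2, hence R = v + w = -5922/2465*e1 + 2914/2465*e2 realises the map — parallel part kept, (v - w)/2 negated, v carried to w.
Answer: -5922/2465*e1 + 2914/2465*e2


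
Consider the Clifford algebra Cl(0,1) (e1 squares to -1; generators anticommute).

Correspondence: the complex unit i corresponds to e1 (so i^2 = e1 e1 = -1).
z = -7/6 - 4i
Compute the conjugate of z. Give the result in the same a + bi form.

In blades: z = -7/6 - 4*e1.
Conjugation here is Clifford conjugation: the scalar is fixed and the grade-1 and grade-2 blades all flip sign, giving -7/6 + 4*e1; translating back:
Answer: -7/6 + 4i


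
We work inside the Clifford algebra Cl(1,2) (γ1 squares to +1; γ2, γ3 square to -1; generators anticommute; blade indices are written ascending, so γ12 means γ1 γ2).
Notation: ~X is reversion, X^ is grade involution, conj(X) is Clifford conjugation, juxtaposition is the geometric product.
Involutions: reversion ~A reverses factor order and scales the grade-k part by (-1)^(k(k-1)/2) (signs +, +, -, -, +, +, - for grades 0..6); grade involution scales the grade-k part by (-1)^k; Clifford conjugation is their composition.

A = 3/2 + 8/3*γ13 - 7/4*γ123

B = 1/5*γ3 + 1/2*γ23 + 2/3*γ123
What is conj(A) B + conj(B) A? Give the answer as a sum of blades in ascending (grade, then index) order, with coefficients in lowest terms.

first term: 7/6 + 169/120*γ1 + 16/9*γ2 + 3/10*γ3 - 59/60*γ12 + 3/4*γ23 + γ123
second term: 7/6 - 169/120*γ1 - 16/9*γ2 - 3/10*γ3 + 59/60*γ12 - 3/4*γ23 + γ123
Answer: 7/3 + 2*γ123


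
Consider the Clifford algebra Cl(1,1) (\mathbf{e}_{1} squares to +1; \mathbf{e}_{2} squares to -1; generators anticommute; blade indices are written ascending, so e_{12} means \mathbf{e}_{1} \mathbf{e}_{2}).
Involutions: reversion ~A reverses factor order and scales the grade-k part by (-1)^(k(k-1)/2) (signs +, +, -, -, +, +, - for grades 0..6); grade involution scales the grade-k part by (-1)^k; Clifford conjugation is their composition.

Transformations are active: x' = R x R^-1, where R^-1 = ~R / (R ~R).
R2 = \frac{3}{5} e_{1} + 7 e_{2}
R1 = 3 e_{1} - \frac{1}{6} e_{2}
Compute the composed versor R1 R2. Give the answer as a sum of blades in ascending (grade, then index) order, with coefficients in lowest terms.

Distribute over the terms of R1 (each basis-blade product reordered to ascending indices, repeated generators contracted through their squares):
(3 e_{1}) R2 = \frac{9}{5} + 21 e_{12}
(-\frac{1}{6} e_{2}) R2 = \frac{7}{6} + \frac{1}{10} e_{12}
Summing the partial products and collecting blades:
Answer: \frac{89}{30} + \frac{211}{10} e_{12}


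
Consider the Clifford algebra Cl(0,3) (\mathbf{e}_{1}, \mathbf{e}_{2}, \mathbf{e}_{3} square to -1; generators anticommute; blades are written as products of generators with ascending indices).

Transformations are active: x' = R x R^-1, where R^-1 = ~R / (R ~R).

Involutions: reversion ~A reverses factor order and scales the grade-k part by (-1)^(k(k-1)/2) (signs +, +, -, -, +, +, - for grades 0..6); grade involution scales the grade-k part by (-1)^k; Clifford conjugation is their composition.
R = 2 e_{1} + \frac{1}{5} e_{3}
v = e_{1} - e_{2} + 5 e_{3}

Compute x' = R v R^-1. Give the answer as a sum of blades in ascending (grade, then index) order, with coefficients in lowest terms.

~R = 2 e_{1} + \frac{1}{5} e_{3}, and R ~R = -\frac{101}{25}, so R^-1 = ~R / (-\frac{101}{25}).
R v = -3 - 2 e_{1} e_{2} + \frac{49}{5} e_{1} e_{3} + \frac{1}{5} e_{2} e_{3}
Answer: \frac{199}{101} e_{1} + e_{2} - \frac{475}{101} e_{3}


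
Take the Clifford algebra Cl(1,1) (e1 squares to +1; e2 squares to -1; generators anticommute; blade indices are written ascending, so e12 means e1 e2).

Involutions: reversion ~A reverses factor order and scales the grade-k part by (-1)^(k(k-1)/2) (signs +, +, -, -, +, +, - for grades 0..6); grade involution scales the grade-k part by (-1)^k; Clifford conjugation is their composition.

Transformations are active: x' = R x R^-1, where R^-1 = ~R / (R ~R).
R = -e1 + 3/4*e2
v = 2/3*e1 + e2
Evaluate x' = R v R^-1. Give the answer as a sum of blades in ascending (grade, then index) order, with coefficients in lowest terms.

~R = -e1 + 3/4*e2, and R ~R = 7/16, so R^-1 = ~R / (7/16).
R v = -17/12 - 3/2*e12
Answer: 122/21*e1 - 41/7*e2


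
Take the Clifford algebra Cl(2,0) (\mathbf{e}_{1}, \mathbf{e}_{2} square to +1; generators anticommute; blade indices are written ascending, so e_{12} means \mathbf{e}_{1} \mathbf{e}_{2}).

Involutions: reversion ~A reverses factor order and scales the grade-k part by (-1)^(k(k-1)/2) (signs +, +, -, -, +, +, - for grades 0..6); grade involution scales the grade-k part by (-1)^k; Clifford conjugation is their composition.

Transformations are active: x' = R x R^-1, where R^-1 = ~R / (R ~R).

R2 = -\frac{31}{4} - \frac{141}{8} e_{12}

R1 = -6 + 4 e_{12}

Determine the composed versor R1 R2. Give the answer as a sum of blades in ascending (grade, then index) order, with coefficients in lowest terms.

Distribute over the terms of R1 (each basis-blade product reordered to ascending indices, repeated generators contracted through their squares):
(-6) R2 = \frac{93}{2} + \frac{423}{4} e_{12}
(4 e_{12}) R2 = \frac{141}{2} - 31 e_{12}
Summing the partial products and collecting blades:
Answer: 117 + \frac{299}{4} e_{12}
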